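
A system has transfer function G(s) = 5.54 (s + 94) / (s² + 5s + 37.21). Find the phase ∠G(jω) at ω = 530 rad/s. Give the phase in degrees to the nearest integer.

∠(j530 + 94) = arctan(530/94) = 79.94°
∠[(j530)² + 5(j530) + 37.21] = ∠[-2.8086e+05 + j2650] = 179.46°
∠G(j530) = 79.94° − 179.46° = -99.52°

-100°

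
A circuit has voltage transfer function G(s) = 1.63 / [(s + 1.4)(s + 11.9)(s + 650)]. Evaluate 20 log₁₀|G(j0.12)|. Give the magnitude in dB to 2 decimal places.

|j0.12 + 1.4| = √(0.12² + 1.4²) = 1.405
|j0.12 + 11.9| = √(0.12² + 11.9²) = 11.9
|j0.12 + 650| = √(0.12² + 650²) = 650
|G(j0.12)| = 1.63 / (1.405 × 11.9 × 650) = 0.00014996
20 log₁₀(0.00014996) = -76.480 dB

-76.48 dB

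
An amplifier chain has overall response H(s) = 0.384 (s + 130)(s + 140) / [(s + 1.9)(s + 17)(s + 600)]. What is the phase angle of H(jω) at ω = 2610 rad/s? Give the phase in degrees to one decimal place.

∠(j2610 + 130) = arctan(2610/130) = 87.15°
∠(j2610 + 140) = arctan(2610/140) = 86.93°
∠(j2610 + 1.9) = arctan(2610/1.9) = 89.96°
∠(j2610 + 17) = arctan(2610/17) = 89.63°
∠(j2610 + 600) = arctan(2610/600) = 77.05°
∠H(j2610) = 87.15° + 86.93° − (89.96° + 89.63° + 77.05°) = -82.56°

-82.6°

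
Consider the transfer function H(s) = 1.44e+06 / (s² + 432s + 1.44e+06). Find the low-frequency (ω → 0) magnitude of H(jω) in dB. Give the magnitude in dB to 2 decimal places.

0.00 dB

H(0) = 1.44e+06 / 1.44e+06 = 1
20 log₁₀(1) = 0.000 dB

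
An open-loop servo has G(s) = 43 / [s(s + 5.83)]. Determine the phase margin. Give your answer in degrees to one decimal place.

47.2°

Gain crossover: |G(jω)| = 1 at ω ≈ 5.41 rad s⁻¹.
∠G(j5.41) = −90° − arctan(5.41/5.83) ≈ -132.85°
PM = 180° + (-132.85°) = 47.15°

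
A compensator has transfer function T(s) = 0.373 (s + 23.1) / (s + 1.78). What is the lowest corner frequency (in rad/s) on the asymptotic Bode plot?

1.78 rad/s

Break frequencies occur at each pole and zero magnitude: 1.78 rad/s, 23.1 rad/s.
The lowest is 1.78 rad/s.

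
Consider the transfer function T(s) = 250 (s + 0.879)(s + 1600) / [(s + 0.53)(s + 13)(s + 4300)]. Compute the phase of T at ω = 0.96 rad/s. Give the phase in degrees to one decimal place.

-17.8°

∠(j0.96 + 0.879) = arctan(0.96/0.879) = 47.52°
∠(j0.96 + 1600) = arctan(0.96/1600) = 0.03°
∠(j0.96 + 0.53) = arctan(0.96/0.53) = 61.10°
∠(j0.96 + 13) = arctan(0.96/13) = 4.22°
∠(j0.96 + 4300) = arctan(0.96/4300) = 0.01°
∠T(j0.96) = 47.52° + 0.03° − (61.10° + 4.22° + 0.01°) = -17.78°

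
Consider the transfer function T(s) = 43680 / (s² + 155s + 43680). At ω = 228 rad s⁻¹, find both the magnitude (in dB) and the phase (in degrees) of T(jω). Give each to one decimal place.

|T| = 1.6 dB, ∠T = -103.2°

|(j228)² + 155(j228) + 43680| = |-8304 + j35340| = 3.63e+04
|T(j228)| = 43680 / 3.63e+04 = 1.2032
20 log₁₀(1.2032) = 1.61 dB
∠[(j228)² + 155(j228) + 43680] = ∠[-8304 + j35340] = 103.22°
∠T(j228) = −103.22° = -103.22°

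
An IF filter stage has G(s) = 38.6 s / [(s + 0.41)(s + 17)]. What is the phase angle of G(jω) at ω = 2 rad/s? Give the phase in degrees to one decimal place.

∠(j2) = 90.00°
∠(j2 + 0.41) = arctan(2/0.41) = 78.41°
∠(j2 + 17) = arctan(2/17) = 6.71°
∠G(j2) = 90.00° − (78.41° + 6.71°) = 4.88°

4.9 deg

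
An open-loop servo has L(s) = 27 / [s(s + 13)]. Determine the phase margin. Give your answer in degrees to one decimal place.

Gain crossover: |L(jω)| = 1 at ω ≈ 2.05 rad s⁻¹.
∠L(j2.05) = −90° − arctan(2.05/13) ≈ -98.97°
PM = 180° + (-98.97°) = 81.03°

81.0°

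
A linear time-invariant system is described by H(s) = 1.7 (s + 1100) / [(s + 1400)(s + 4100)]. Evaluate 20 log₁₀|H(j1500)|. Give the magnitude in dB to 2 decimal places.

-69.04 dB

|j1500 + 1100| = √(1500² + 1100²) = 1860
|j1500 + 1400| = √(1500² + 1400²) = 2052
|j1500 + 4100| = √(1500² + 4100²) = 4366
|H(j1500)| = 1.7 × 1860 / (2052 × 4366) = 0.00035301
20 log₁₀(0.00035301) = -69.044 dB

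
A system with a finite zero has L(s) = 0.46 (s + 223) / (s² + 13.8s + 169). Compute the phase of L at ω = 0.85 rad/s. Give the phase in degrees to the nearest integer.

-4°

∠(j0.85 + 223) = arctan(0.85/223) = 0.22°
∠[(j0.85)² + 13.8(j0.85) + 169] = ∠[168.28 + j11.73] = 3.99°
∠L(j0.85) = 0.22° − 3.99° = -3.77°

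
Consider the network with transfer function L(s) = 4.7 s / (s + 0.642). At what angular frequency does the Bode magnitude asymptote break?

0.642 rad/s

The single real pole at s = −0.642 gives a corner at ω = 0.642 rad/s.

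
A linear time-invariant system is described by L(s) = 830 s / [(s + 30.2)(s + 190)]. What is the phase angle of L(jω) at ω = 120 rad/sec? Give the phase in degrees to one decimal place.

∠(j120) = 90.00°
∠(j120 + 30.2) = arctan(120/30.2) = 75.87°
∠(j120 + 190) = arctan(120/190) = 32.28°
∠L(j120) = 90.00° − (75.87° + 32.28°) = -18.15°

-18.1°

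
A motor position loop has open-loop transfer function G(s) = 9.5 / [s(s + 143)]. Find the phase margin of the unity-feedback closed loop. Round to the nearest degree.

90°

Gain crossover: |G(jω)| = 1 at ω ≈ 0.0664 rad/s.
∠G(j0.0664) = −90° − arctan(0.0664/143) ≈ -90.03°
PM = 180° + (-90.03°) = 89.97°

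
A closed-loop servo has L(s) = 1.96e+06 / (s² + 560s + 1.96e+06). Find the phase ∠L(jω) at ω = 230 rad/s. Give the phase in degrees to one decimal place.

-3.9°

∠[(j230)² + 560(j230) + 1.96e+06] = ∠[1.9071e+06 + j1.288e+05] = 3.86°
∠L(j230) = −3.86° = -3.86°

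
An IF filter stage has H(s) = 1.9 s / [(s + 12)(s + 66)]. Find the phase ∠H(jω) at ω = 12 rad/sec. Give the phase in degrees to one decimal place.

∠(j12) = 90.00°
∠(j12 + 12) = arctan(12/12) = 45.00°
∠(j12 + 66) = arctan(12/66) = 10.30°
∠H(j12) = 90.00° − (45.00° + 10.30°) = 34.70°

34.7°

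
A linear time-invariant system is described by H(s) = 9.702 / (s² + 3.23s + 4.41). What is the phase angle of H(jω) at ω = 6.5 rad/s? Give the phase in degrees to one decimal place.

∠[(j6.5)² + 3.23(j6.5) + 4.41] = ∠[-37.84 + j20.995] = 150.98°
∠H(j6.5) = −150.98° = -150.98°

-151.0°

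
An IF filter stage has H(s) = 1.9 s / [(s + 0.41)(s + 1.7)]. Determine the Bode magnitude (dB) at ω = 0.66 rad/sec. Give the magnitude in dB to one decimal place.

|j0.66| = 0.66
|j0.66 + 0.41| = √(0.66² + 0.41²) = 0.777
|j0.66 + 1.7| = √(0.66² + 1.7²) = 1.824
|H(j0.66)| = 1.9 × 0.66 / (0.777 × 1.824) = 0.88502
20 log₁₀(0.88502) = -1.06 dB

-1.1 dB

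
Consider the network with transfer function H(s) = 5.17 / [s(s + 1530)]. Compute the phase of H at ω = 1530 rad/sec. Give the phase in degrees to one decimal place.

∠(j1530 + 1530) = arctan(1530/1530) = 45.00°
∠(j1530) = 90.00°
∠H(j1530) = − (45.00° + 90.00°) = -135.00°

-135.0 deg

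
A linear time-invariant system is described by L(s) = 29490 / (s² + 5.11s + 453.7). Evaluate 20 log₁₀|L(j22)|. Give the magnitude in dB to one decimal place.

48.1 dB

|(j22)² + 5.11(j22) + 453.7| = |-30.3 + j112.42| = 116.4
|L(j22)| = 29490 / 116.4 = 253.28
20 log₁₀(253.28) = 48.07 dB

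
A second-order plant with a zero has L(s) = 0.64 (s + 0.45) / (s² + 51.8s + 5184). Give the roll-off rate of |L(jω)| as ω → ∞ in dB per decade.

With 1 zero and 2 poles, the high-frequency asymptotic slope is 20 × (1 − 2) = -20 dB/decade.

-20 dB/decade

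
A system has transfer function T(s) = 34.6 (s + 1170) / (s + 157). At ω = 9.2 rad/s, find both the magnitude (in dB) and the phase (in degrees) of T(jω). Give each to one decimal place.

|j9.2 + 1170| = √(9.2² + 1170²) = 1170
|j9.2 + 157| = √(9.2² + 157²) = 157.3
|T(j9.2)| = 34.6 × 1170 / 157.3 = 257.41
20 log₁₀(257.41) = 48.21 dB
∠(j9.2 + 1170) = arctan(9.2/1170) = 0.45°
∠(j9.2 + 157) = arctan(9.2/157) = 3.35°
∠T(j9.2) = 0.45° − 3.35° = -2.90°

|T| = 48.2 dB, ∠T = -2.9 deg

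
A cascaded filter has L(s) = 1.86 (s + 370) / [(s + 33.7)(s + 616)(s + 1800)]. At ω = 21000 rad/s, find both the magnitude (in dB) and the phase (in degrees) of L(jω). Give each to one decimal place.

|L| = -167.5 dB, ∠L = -174.3°

|j21000 + 370| = √(21000² + 370²) = 2.1e+04
|j21000 + 33.7| = √(21000² + 33.7²) = 2.1e+04
|j21000 + 616| = √(21000² + 616²) = 2.101e+04
|j21000 + 1800| = √(21000² + 1800²) = 2.108e+04
|L(j21000)| = 1.86 × 2.1e+04 / (2.1e+04 × 2.101e+04 × 2.108e+04) = 4.2011e-09
20 log₁₀(4.2011e-09) = -167.53 dB
∠(j21000 + 370) = arctan(21000/370) = 88.99°
∠(j21000 + 33.7) = arctan(21000/33.7) = 89.91°
∠(j21000 + 616) = arctan(21000/616) = 88.32°
∠(j21000 + 1800) = arctan(21000/1800) = 85.10°
∠L(j21000) = 88.99° − (89.91° + 88.32° + 85.10°) = -174.34°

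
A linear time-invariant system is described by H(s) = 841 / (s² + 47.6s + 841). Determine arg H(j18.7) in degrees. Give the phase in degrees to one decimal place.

-61.1 deg

∠[(j18.7)² + 47.6(j18.7) + 841] = ∠[491.31 + j890.12] = 61.10°
∠H(j18.7) = −61.10° = -61.10°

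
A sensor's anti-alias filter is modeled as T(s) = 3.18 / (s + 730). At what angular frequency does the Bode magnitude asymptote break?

730 rad/sec

The single real pole at s = −730 gives a corner at ω = 730 rad/sec.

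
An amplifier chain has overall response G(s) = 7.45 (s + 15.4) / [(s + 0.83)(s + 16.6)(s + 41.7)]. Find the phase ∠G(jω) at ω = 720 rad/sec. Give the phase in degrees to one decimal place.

∠(j720 + 15.4) = arctan(720/15.4) = 88.77°
∠(j720 + 0.83) = arctan(720/0.83) = 89.93°
∠(j720 + 16.6) = arctan(720/16.6) = 88.68°
∠(j720 + 41.7) = arctan(720/41.7) = 86.69°
∠G(j720) = 88.77° − (89.93° + 88.68° + 86.69°) = -176.52°

-176.5°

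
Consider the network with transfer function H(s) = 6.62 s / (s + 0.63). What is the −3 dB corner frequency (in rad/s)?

For a single-pole high-pass, the −3 dB point is at the pole: ω = 0.63 rad/s.

0.63 rad/s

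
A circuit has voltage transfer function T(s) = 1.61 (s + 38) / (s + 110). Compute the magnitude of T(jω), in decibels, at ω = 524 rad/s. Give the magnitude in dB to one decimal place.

4.0 dB

|j524 + 38| = √(524² + 38²) = 525.4
|j524 + 110| = √(524² + 110²) = 535.4
|T(j524)| = 1.61 × 525.4 / 535.4 = 1.5798
20 log₁₀(1.5798) = 3.97 dB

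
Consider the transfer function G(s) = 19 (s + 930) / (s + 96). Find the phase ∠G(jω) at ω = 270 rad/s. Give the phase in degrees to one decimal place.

-54.2 deg

∠(j270 + 930) = arctan(270/930) = 16.19°
∠(j270 + 96) = arctan(270/96) = 70.43°
∠G(j270) = 16.19° − 70.43° = -54.24°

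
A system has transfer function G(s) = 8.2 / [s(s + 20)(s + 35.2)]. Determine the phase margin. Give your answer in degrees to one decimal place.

89.9 deg

Gain crossover: |G(jω)| = 1 at ω ≈ 0.0116 rad/s.
∠G(j0.0116) = −90° − arctan(0.0116/20) − arctan(0.0116/35.2) ≈ -90.05°
PM = 180° + (-90.05°) = 89.95°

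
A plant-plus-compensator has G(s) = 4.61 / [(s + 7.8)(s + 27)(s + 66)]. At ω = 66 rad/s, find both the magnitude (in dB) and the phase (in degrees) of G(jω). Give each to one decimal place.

|G| = -99.6 dB, ∠G = -196.0°

|j66 + 7.8| = √(66² + 7.8²) = 66.46
|j66 + 27| = √(66² + 27²) = 71.31
|j66 + 66| = √(66² + 66²) = 93.34
|G(j66)| = 4.61 / (66.46 × 71.31 × 93.34) = 1.0422e-05
20 log₁₀(1.0422e-05) = -99.64 dB
∠(j66 + 7.8) = arctan(66/7.8) = 83.26°
∠(j66 + 27) = arctan(66/27) = 67.75°
∠(j66 + 66) = arctan(66/66) = 45.00°
∠G(j66) = − (83.26° + 67.75° + 45.00°) = -196.01°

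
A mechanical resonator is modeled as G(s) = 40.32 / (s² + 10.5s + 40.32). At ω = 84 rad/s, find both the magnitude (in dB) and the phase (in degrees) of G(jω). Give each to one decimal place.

|G| = -44.9 dB, ∠G = -172.8°

|(j84)² + 10.5(j84) + 40.32| = |-7015.7 + j882| = 7071
|G(j84)| = 40.32 / 7071 = 0.0057022
20 log₁₀(0.0057022) = -44.88 dB
∠[(j84)² + 10.5(j84) + 40.32] = ∠[-7015.7 + j882] = 172.83°
∠G(j84) = −172.83° = -172.83°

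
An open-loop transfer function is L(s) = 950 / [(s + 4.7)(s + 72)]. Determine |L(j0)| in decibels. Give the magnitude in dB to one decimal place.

9.0 dB

L(0) = 950 / (4.7 × 72) = 2.8073
20 log₁₀(2.8073) = 8.97 dB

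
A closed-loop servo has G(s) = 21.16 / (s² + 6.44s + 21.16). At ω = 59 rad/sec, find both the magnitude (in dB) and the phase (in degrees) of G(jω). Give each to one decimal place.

|G| = -44.3 dB, ∠G = -173.7°

|(j59)² + 6.44(j59) + 21.16| = |-3459.8 + j379.96| = 3481
|G(j59)| = 21.16 / 3481 = 0.0060793
20 log₁₀(0.0060793) = -44.32 dB
∠[(j59)² + 6.44(j59) + 21.16] = ∠[-3459.8 + j379.96] = 173.73°
∠G(j59) = −173.73° = -173.73°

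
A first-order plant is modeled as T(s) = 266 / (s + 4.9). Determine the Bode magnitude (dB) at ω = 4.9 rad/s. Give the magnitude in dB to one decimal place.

31.7 dB

|j4.9 + 4.9| = √(4.9² + 4.9²) = 6.93
|T(j4.9)| = 266 / 6.93 = 38.386
20 log₁₀(38.386) = 31.68 dB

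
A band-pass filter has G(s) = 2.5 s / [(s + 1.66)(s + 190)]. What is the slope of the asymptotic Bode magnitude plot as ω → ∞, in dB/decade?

-20 dB/decade

With 1 zero and 2 poles, the high-frequency asymptotic slope is 20 × (1 − 2) = -20 dB/decade.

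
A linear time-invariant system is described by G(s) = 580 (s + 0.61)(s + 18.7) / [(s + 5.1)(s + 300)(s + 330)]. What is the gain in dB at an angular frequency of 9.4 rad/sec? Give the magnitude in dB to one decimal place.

|j9.4 + 0.61| = √(9.4² + 0.61²) = 9.42
|j9.4 + 18.7| = √(9.4² + 18.7²) = 20.93
|j9.4 + 5.1| = √(9.4² + 5.1²) = 10.69
|j9.4 + 300| = √(9.4² + 300²) = 300.1
|j9.4 + 330| = √(9.4² + 330²) = 330.1
|G(j9.4)| = 580 × 9.42 × 20.93 / (10.69 × 300.1 × 330.1) = 0.10791
20 log₁₀(0.10791) = -19.34 dB

-19.3 dB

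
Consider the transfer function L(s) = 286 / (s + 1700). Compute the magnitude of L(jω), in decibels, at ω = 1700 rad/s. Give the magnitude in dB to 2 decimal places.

|j1700 + 1700| = √(1700² + 1700²) = 2404
|L(j1700)| = 286 / 2404 = 0.11896
20 log₁₀(0.11896) = -18.492 dB

-18.49 dB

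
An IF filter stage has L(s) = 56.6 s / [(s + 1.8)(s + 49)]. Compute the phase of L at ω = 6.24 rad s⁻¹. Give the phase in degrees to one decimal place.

8.8°

∠(j6.24) = 90.00°
∠(j6.24 + 1.8) = arctan(6.24/1.8) = 73.91°
∠(j6.24 + 49) = arctan(6.24/49) = 7.26°
∠L(j6.24) = 90.00° − (73.91° + 7.26°) = 8.83°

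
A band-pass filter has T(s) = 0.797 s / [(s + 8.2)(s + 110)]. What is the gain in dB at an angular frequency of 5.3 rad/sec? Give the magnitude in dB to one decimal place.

|j5.3| = 5.3
|j5.3 + 8.2| = √(5.3² + 8.2²) = 9.764
|j5.3 + 110| = √(5.3² + 110²) = 110.1
|T(j5.3)| = 0.797 × 5.3 / (9.764 × 110.1) = 0.0039285
20 log₁₀(0.0039285) = -48.12 dB

-48.1 dB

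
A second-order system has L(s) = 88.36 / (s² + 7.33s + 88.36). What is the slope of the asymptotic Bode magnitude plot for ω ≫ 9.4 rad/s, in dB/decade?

-40 dB/decade

With 0 zeros and 2 poles, the high-frequency asymptotic slope is 20 × (0 − 2) = -40 dB/decade.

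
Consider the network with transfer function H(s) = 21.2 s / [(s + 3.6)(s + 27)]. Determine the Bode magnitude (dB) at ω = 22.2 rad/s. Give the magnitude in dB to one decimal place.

|j22.2| = 22.2
|j22.2 + 3.6| = √(22.2² + 3.6²) = 22.49
|j22.2 + 27| = √(22.2² + 27²) = 34.95
|H(j22.2)| = 21.2 × 22.2 / (22.49 × 34.95) = 0.59868
20 log₁₀(0.59868) = -4.46 dB

-4.5 dB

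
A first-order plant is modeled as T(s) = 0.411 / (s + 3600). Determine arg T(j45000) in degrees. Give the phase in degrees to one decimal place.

-85.4 deg

∠(j45000 + 3600) = arctan(45000/3600) = 85.43°
∠T(j45000) = −85.43° = -85.43°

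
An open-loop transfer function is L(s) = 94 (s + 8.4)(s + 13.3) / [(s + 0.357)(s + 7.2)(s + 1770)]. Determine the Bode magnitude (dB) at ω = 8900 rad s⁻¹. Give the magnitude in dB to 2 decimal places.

-39.69 dB

|j8900 + 8.4| = √(8900² + 8.4²) = 8900
|j8900 + 13.3| = √(8900² + 13.3²) = 8900
|j8900 + 0.357| = √(8900² + 0.357²) = 8900
|j8900 + 7.2| = √(8900² + 7.2²) = 8900
|j8900 + 1770| = √(8900² + 1770²) = 9074
|L(j8900)| = 94 × 8900 × 8900 / (8900 × 8900 × 9074) = 0.010359
20 log₁₀(0.010359) = -39.694 dB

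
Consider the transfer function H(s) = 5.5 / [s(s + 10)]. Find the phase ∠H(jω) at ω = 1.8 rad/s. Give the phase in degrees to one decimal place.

∠(j1.8 + 10) = arctan(1.8/10) = 10.20°
∠(j1.8) = 90.00°
∠H(j1.8) = − (10.20° + 90.00°) = -100.20°

-100.2°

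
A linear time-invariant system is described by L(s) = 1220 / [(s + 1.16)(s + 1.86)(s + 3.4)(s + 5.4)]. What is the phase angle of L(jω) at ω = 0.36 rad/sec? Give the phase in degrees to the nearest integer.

∠(j0.36 + 1.16) = arctan(0.36/1.16) = 17.24°
∠(j0.36 + 1.86) = arctan(0.36/1.86) = 10.95°
∠(j0.36 + 3.4) = arctan(0.36/3.4) = 6.04°
∠(j0.36 + 5.4) = arctan(0.36/5.4) = 3.81°
∠L(j0.36) = − (17.24° + 10.95° + 6.04° + 3.81°) = -38.05°

-38°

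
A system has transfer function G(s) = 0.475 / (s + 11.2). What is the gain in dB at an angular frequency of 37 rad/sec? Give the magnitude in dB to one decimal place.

-38.2 dB

|j37 + 11.2| = √(37² + 11.2²) = 38.66
|G(j37)| = 0.475 / 38.66 = 0.012287
20 log₁₀(0.012287) = -38.21 dB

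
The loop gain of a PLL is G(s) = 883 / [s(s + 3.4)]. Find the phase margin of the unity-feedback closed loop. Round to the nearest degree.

7°

Gain crossover: |G(jω)| = 1 at ω ≈ 29.6 rad/s.
∠G(j29.6) = −90° − arctan(29.6/3.4) ≈ -173.45°
PM = 180° + (-173.45°) = 6.55°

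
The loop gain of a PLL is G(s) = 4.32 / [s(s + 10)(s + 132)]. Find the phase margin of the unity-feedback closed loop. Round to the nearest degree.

Gain crossover: |G(jω)| = 1 at ω ≈ 0.00327 rad/s.
∠G(j0.00327) = −90° − arctan(0.00327/10) − arctan(0.00327/132) ≈ -90.02°
PM = 180° + (-90.02°) = 89.98°

90°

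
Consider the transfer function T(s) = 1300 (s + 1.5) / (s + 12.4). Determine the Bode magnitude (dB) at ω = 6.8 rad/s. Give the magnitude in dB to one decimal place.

56.1 dB

|j6.8 + 1.5| = √(6.8² + 1.5²) = 6.963
|j6.8 + 12.4| = √(6.8² + 12.4²) = 14.14
|T(j6.8)| = 1300 × 6.963 / 14.14 = 640.11
20 log₁₀(640.11) = 56.13 dB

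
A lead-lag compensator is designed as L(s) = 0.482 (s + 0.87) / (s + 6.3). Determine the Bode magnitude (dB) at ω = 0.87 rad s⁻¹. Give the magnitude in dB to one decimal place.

-20.6 dB

|j0.87 + 0.87| = √(0.87² + 0.87²) = 1.23
|j0.87 + 6.3| = √(0.87² + 6.3²) = 6.36
|L(j0.87)| = 0.482 × 1.23 / 6.36 = 0.093248
20 log₁₀(0.093248) = -20.61 dB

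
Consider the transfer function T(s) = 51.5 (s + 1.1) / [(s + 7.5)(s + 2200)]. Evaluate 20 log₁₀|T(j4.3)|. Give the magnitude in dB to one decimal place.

-38.4 dB

|j4.3 + 1.1| = √(4.3² + 1.1²) = 4.438
|j4.3 + 7.5| = √(4.3² + 7.5²) = 8.645
|j4.3 + 2200| = √(4.3² + 2200²) = 2200
|T(j4.3)| = 51.5 × 4.438 / (8.645 × 2200) = 0.012018
20 log₁₀(0.012018) = -38.40 dB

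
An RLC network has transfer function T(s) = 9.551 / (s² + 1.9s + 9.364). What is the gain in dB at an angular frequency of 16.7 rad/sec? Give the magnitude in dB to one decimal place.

|(j16.7)² + 1.9(j16.7) + 9.364| = |-269.53 + j31.73| = 271.4
|T(j16.7)| = 9.551 / 271.4 = 0.035193
20 log₁₀(0.035193) = -29.07 dB

-29.1 dB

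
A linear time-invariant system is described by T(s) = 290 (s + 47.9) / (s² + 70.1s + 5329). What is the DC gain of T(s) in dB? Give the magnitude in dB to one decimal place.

T(0) = 290 × 47.9 / 5329 = 2.6067
20 log₁₀(2.6067) = 8.32 dB

8.3 dB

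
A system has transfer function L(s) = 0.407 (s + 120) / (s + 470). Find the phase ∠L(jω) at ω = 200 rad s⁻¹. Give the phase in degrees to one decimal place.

36.0 deg

∠(j200 + 120) = arctan(200/120) = 59.04°
∠(j200 + 470) = arctan(200/470) = 23.05°
∠L(j200) = 59.04° − 23.05° = 35.98°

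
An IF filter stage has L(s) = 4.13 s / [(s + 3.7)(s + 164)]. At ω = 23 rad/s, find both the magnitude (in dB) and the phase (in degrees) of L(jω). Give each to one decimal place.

|j23| = 23
|j23 + 3.7| = √(23² + 3.7²) = 23.3
|j23 + 164| = √(23² + 164²) = 165.6
|L(j23)| = 4.13 × 23 / (23.3 × 165.6) = 0.024622
20 log₁₀(0.024622) = -32.17 dB
∠(j23) = 90.00°
∠(j23 + 3.7) = arctan(23/3.7) = 80.86°
∠(j23 + 164) = arctan(23/164) = 7.98°
∠L(j23) = 90.00° − (80.86° + 7.98°) = 1.16°

|L| = -32.2 dB, ∠L = 1.2°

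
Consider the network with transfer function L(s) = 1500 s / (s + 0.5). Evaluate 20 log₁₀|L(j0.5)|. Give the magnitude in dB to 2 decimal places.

60.51 dB

|j0.5| = 0.5
|j0.5 + 0.5| = √(0.5² + 0.5²) = 0.7071
|L(j0.5)| = 1500 × 0.5 / 0.7071 = 1060.7
20 log₁₀(1060.7) = 60.512 dB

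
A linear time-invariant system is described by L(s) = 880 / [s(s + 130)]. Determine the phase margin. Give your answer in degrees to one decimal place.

Gain crossover: |L(jω)| = 1 at ω ≈ 6.76 rad s⁻¹.
∠L(j6.76) = −90° − arctan(6.76/130) ≈ -92.98°
PM = 180° + (-92.98°) = 87.02°

87.0°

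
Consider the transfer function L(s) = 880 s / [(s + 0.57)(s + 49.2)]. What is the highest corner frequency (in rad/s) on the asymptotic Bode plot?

49.2 rad/s

Break frequencies occur at each pole and zero magnitude: 0.57 rad/s, 49.2 rad/s.
The highest is 49.2 rad/s.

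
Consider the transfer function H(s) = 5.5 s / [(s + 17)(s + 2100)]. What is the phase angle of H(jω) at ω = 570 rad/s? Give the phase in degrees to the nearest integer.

-13°

∠(j570) = 90.00°
∠(j570 + 17) = arctan(570/17) = 88.29°
∠(j570 + 2100) = arctan(570/2100) = 15.19°
∠H(j570) = 90.00° − (88.29° + 15.19°) = -13.48°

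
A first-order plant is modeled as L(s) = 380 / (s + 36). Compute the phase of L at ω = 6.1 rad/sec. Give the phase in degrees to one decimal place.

-9.6°

∠(j6.1 + 36) = arctan(6.1/36) = 9.62°
∠L(j6.1) = −9.62° = -9.62°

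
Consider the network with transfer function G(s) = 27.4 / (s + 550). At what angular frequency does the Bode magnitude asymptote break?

The single real pole at s = −550 gives a corner at ω = 550 rad/sec.

550 rad/sec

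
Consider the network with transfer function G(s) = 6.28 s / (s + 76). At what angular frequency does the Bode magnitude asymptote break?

The single real pole at s = −76 gives a corner at ω = 76 rad s⁻¹.

76 rad s⁻¹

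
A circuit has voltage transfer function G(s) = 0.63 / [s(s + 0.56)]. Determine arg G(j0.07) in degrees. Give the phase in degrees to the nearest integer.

-97°

∠(j0.07 + 0.56) = arctan(0.07/0.56) = 7.13°
∠(j0.07) = 90.00°
∠G(j0.07) = − (7.13° + 90.00°) = -97.13°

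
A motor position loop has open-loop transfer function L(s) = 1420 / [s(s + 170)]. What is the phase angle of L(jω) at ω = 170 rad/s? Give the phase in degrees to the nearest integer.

-135 deg

∠(j170 + 170) = arctan(170/170) = 45.00°
∠(j170) = 90.00°
∠L(j170) = − (45.00° + 90.00°) = -135.00°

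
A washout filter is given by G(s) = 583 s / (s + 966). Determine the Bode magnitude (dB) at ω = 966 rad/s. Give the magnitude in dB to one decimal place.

|j966| = 966
|j966 + 966| = √(966² + 966²) = 1366
|G(j966)| = 583 × 966 / 1366 = 412.24
20 log₁₀(412.24) = 52.30 dB

52.3 dB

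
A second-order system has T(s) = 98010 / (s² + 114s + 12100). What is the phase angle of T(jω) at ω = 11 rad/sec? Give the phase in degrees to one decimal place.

-6.0°

∠[(j11)² + 114(j11) + 12100] = ∠[11979 + j1254] = 5.98°
∠T(j11) = −5.98° = -5.98°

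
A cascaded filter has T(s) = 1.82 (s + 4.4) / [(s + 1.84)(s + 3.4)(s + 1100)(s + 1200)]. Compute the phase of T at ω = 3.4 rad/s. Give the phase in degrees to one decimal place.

∠(j3.4 + 4.4) = arctan(3.4/4.4) = 37.69°
∠(j3.4 + 1.84) = arctan(3.4/1.84) = 61.58°
∠(j3.4 + 3.4) = arctan(3.4/3.4) = 45.00°
∠(j3.4 + 1100) = arctan(3.4/1100) = 0.18°
∠(j3.4 + 1200) = arctan(3.4/1200) = 0.16°
∠T(j3.4) = 37.69° − (61.58° + 45.00° + 0.18° + 0.16°) = -69.22°

-69.2°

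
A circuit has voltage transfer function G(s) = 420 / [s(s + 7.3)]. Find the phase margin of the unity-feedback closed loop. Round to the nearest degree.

20°

Gain crossover: |G(jω)| = 1 at ω ≈ 19.9 rad/s.
∠G(j19.9) = −90° − arctan(19.9/7.3) ≈ -159.81°
PM = 180° + (-159.81°) = 20.19°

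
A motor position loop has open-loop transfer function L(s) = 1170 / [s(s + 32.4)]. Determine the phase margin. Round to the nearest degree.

Gain crossover: |L(jω)| = 1 at ω ≈ 27.5 rad/sec.
∠L(j27.5) = −90° − arctan(27.5/32.4) ≈ -130.35°
PM = 180° + (-130.35°) = 49.65°

50°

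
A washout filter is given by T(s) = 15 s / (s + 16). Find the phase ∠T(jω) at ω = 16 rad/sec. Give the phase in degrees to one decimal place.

∠(j16) = 90.00°
∠(j16 + 16) = arctan(16/16) = 45.00°
∠T(j16) = 90.00° − 45.00° = 45.00°

45.0°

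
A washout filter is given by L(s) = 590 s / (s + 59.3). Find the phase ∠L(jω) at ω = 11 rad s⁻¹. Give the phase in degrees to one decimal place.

∠(j11) = 90.00°
∠(j11 + 59.3) = arctan(11/59.3) = 10.51°
∠L(j11) = 90.00° − 10.51° = 79.49°

79.5°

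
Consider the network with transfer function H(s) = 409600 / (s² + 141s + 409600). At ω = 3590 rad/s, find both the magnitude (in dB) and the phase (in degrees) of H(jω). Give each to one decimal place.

|H| = -29.7 dB, ∠H = -177.7°

|(j3590)² + 141(j3590) + 409600| = |-1.2478e+07 + j5.0619e+05| = 1.249e+07
|H(j3590)| = 409600 / 1.249e+07 = 0.032797
20 log₁₀(0.032797) = -29.68 dB
∠[(j3590)² + 141(j3590) + 409600] = ∠[-1.2478e+07 + j5.0619e+05] = 177.68°
∠H(j3590) = −177.68° = -177.68°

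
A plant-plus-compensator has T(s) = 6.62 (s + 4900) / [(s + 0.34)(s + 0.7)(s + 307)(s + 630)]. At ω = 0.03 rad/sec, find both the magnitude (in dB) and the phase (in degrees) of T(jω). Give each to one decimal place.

|j0.03 + 4900| = √(0.03² + 4900²) = 4900
|j0.03 + 0.34| = √(0.03² + 0.34²) = 0.3413
|j0.03 + 0.7| = √(0.03² + 0.7²) = 0.7006
|j0.03 + 307| = √(0.03² + 307²) = 307
|j0.03 + 630| = √(0.03² + 630²) = 630
|T(j0.03)| = 6.62 × 4900 / (0.3413 × 0.7006 × 307 × 630) = 0.70132
20 log₁₀(0.70132) = -3.08 dB
∠(j0.03 + 4900) = arctan(0.03/4900) = 0.00°
∠(j0.03 + 0.34) = arctan(0.03/0.34) = 5.04°
∠(j0.03 + 0.7) = arctan(0.03/0.7) = 2.45°
∠(j0.03 + 307) = arctan(0.03/307) = 0.01°
∠(j0.03 + 630) = arctan(0.03/630) = 0.00°
∠T(j0.03) = 0.00° − (5.04° + 2.45° + 0.01° + 0.00°) = -7.50°

|T| = -3.1 dB, ∠T = -7.5°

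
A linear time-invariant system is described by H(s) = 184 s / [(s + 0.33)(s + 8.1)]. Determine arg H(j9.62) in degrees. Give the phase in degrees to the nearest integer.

-48 deg

∠(j9.62) = 90.00°
∠(j9.62 + 0.33) = arctan(9.62/0.33) = 88.04°
∠(j9.62 + 8.1) = arctan(9.62/8.1) = 49.90°
∠H(j9.62) = 90.00° − (88.04° + 49.90°) = -47.94°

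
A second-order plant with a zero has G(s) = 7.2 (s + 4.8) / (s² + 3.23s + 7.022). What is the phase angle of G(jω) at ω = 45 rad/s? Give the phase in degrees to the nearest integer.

-92°

∠(j45 + 4.8) = arctan(45/4.8) = 83.91°
∠[(j45)² + 3.23(j45) + 7.022] = ∠[-2018 + j145.35] = 175.88°
∠G(j45) = 83.91° − 175.88° = -91.97°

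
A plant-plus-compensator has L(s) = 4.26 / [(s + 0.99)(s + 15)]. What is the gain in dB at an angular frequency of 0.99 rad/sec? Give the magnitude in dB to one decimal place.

|j0.99 + 0.99| = √(0.99² + 0.99²) = 1.4
|j0.99 + 15| = √(0.99² + 15²) = 15.03
|L(j0.99)| = 4.26 / (1.4 × 15.03) = 0.20241
20 log₁₀(0.20241) = -13.88 dB

-13.9 dB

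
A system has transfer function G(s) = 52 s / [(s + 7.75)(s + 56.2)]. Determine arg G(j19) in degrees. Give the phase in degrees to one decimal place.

∠(j19) = 90.00°
∠(j19 + 7.75) = arctan(19/7.75) = 67.81°
∠(j19 + 56.2) = arctan(19/56.2) = 18.68°
∠G(j19) = 90.00° − (67.81° + 18.68°) = 3.51°

3.5°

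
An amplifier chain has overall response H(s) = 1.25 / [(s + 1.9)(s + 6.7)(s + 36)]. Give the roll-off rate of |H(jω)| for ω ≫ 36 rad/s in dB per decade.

-60 dB/decade

With 0 zeros and 3 poles, the high-frequency asymptotic slope is 20 × (0 − 3) = -60 dB/decade.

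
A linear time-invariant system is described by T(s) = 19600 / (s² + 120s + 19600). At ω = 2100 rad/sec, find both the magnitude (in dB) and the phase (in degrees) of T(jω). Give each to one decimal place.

|(j2100)² + 120(j2100) + 19600| = |-4.3904e+06 + j2.52e+05| = 4.398e+06
|T(j2100)| = 19600 / 4.398e+06 = 0.0044569
20 log₁₀(0.0044569) = -47.02 dB
∠[(j2100)² + 120(j2100) + 19600] = ∠[-4.3904e+06 + j2.52e+05] = 176.71°
∠T(j2100) = −176.71° = -176.71°

|T| = -47.0 dB, ∠T = -176.7°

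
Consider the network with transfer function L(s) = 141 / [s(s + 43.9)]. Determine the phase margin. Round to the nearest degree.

Gain crossover: |L(jω)| = 1 at ω ≈ 3.2 rad/sec.
∠L(j3.2) = −90° − arctan(3.2/43.9) ≈ -94.17°
PM = 180° + (-94.17°) = 85.83°

86°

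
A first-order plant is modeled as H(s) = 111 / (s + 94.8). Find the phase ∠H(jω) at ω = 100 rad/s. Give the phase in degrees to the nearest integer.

-47°

∠(j100 + 94.8) = arctan(100/94.8) = 46.53°
∠H(j100) = −46.53° = -46.53°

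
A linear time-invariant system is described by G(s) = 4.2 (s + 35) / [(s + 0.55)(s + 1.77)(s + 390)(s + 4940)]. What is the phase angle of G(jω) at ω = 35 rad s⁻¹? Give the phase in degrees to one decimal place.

∠(j35 + 35) = arctan(35/35) = 45.00°
∠(j35 + 0.55) = arctan(35/0.55) = 89.10°
∠(j35 + 1.77) = arctan(35/1.77) = 87.10°
∠(j35 + 390) = arctan(35/390) = 5.13°
∠(j35 + 4940) = arctan(35/4940) = 0.41°
∠G(j35) = 45.00° − (89.10° + 87.10° + 5.13° + 0.41°) = -136.74°

-136.7°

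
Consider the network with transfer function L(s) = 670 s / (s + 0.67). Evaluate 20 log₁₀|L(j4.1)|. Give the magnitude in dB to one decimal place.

|j4.1| = 4.1
|j4.1 + 0.67| = √(4.1² + 0.67²) = 4.154
|L(j4.1)| = 670 × 4.1 / 4.154 = 661.23
20 log₁₀(661.23) = 56.41 dB

56.4 dB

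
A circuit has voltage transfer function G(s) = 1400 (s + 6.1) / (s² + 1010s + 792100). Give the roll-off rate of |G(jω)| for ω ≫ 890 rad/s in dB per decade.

With 1 zero and 2 poles, the high-frequency asymptotic slope is 20 × (1 − 2) = -20 dB/decade.

-20 dB/decade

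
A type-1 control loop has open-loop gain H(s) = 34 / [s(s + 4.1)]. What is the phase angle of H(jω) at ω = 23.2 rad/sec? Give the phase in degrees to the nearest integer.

∠(j23.2 + 4.1) = arctan(23.2/4.1) = 79.98°
∠(j23.2) = 90.00°
∠H(j23.2) = − (79.98° + 90.00°) = -169.98°

-170 deg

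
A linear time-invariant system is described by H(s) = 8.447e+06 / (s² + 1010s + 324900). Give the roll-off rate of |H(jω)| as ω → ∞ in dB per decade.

-40 dB/decade

With 0 zeros and 2 poles, the high-frequency asymptotic slope is 20 × (0 − 2) = -40 dB/decade.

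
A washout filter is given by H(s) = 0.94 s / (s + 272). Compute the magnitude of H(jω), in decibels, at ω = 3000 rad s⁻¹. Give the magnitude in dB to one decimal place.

|j3000| = 3000
|j3000 + 272| = √(3000² + 272²) = 3012
|H(j3000)| = 0.94 × 3000 / 3012 = 0.93616
20 log₁₀(0.93616) = -0.57 dB

-0.6 dB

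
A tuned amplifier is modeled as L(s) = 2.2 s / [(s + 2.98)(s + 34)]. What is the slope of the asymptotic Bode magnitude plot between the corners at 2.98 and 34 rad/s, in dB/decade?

In this band the factors already past their corner are: 1 differentiator zero, pole at 2.98; net slope = 0 dB/decade.

0 dB/decade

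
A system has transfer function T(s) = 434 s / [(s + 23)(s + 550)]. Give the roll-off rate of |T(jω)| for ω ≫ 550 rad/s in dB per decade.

With 1 zero and 2 poles, the high-frequency asymptotic slope is 20 × (1 − 2) = -20 dB/decade.

-20 dB/decade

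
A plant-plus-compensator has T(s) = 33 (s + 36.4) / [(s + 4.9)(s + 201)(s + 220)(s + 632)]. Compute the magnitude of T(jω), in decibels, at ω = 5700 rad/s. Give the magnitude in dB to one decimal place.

|j5700 + 36.4| = √(5700² + 36.4²) = 5700
|j5700 + 4.9| = √(5700² + 4.9²) = 5700
|j5700 + 201| = √(5700² + 201²) = 5704
|j5700 + 220| = √(5700² + 220²) = 5704
|j5700 + 632| = √(5700² + 632²) = 5735
|T(j5700)| = 33 × 5700 / (5700 × 5704 × 5704 × 5735) = 1.7687e-10
20 log₁₀(1.7687e-10) = -195.05 dB

-195.0 dB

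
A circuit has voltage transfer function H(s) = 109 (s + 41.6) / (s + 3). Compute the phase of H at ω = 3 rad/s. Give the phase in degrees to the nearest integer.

∠(j3 + 41.6) = arctan(3/41.6) = 4.12°
∠(j3 + 3) = arctan(3/3) = 45.00°
∠H(j3) = 4.12° − 45.00° = -40.88°

-41°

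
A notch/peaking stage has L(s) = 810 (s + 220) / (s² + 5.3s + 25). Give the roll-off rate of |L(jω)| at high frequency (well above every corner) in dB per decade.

-20 dB/decade

With 1 zero and 2 poles, the high-frequency asymptotic slope is 20 × (1 − 2) = -20 dB/decade.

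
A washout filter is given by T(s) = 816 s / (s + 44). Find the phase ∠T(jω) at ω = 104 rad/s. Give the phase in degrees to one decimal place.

22.9°

∠(j104) = 90.00°
∠(j104 + 44) = arctan(104/44) = 67.07°
∠T(j104) = 90.00° − 67.07° = 22.93°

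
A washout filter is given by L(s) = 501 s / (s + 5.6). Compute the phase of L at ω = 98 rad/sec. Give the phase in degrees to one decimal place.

∠(j98) = 90.00°
∠(j98 + 5.6) = arctan(98/5.6) = 86.73°
∠L(j98) = 90.00° − 86.73° = 3.27°

3.3°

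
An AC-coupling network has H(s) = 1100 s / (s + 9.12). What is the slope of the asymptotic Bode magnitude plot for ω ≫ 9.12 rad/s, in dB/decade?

With 1 zero and 1 pole, the high-frequency asymptotic slope is 20 × (1 − 1) = 0 dB/decade.

0 dB/decade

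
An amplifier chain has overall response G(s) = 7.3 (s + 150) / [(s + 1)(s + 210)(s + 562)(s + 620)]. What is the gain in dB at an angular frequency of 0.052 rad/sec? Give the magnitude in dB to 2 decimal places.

|j0.052 + 150| = √(0.052² + 150²) = 150
|j0.052 + 1| = √(0.052² + 1²) = 1.001
|j0.052 + 210| = √(0.052² + 210²) = 210
|j0.052 + 562| = √(0.052² + 562²) = 562
|j0.052 + 620| = √(0.052² + 620²) = 620
|G(j0.052)| = 7.3 × 150 / (1.001 × 210 × 562 × 620) = 1.4944e-05
20 log₁₀(1.4944e-05) = -96.510 dB

-96.51 dB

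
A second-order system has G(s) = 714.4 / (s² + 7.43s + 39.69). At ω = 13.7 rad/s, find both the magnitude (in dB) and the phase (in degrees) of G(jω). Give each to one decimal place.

|G| = 12.0 dB, ∠G = -145.5°

|(j13.7)² + 7.43(j13.7) + 39.69| = |-148 + j101.79| = 179.6
|G(j13.7)| = 714.4 / 179.6 = 3.9772
20 log₁₀(3.9772) = 11.99 dB
∠[(j13.7)² + 7.43(j13.7) + 39.69] = ∠[-148 + j101.79] = 145.48°
∠G(j13.7) = −145.48° = -145.48°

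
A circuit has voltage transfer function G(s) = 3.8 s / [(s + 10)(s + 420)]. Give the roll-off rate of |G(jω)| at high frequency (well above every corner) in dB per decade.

-20 dB/decade

With 1 zero and 2 poles, the high-frequency asymptotic slope is 20 × (1 − 2) = -20 dB/decade.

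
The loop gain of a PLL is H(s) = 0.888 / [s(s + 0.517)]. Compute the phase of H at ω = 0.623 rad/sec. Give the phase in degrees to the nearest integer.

∠(j0.623 + 0.517) = arctan(0.623/0.517) = 50.31°
∠(j0.623) = 90.00°
∠H(j0.623) = − (50.31° + 90.00°) = -140.31°

-140°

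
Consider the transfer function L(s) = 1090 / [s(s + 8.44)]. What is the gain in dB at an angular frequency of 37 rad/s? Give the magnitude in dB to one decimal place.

|j37 + 8.44| = √(37² + 8.44²) = 37.95
|j37| = 37
|L(j37)| = 1090 / (37.95 × 37) = 0.77626
20 log₁₀(0.77626) = -2.20 dB

-2.2 dB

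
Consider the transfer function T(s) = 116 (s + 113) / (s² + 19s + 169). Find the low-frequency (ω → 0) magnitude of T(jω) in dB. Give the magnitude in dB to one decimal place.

37.8 dB

T(0) = 116 × 113 / 169 = 77.562
20 log₁₀(77.562) = 37.79 dB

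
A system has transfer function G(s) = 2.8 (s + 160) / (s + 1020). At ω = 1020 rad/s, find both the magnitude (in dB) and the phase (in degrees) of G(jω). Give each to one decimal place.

|j1020 + 160| = √(1020² + 160²) = 1032
|j1020 + 1020| = √(1020² + 1020²) = 1442
|G(j1020)| = 2.8 × 1032 / 1442 = 2.0041
20 log₁₀(2.0041) = 6.04 dB
∠(j1020 + 160) = arctan(1020/160) = 81.09°
∠(j1020 + 1020) = arctan(1020/1020) = 45.00°
∠G(j1020) = 81.09° − 45.00° = 36.09°

|G| = 6.0 dB, ∠G = 36.1°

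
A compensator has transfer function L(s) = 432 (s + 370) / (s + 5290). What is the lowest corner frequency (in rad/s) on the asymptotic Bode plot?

Break frequencies occur at each pole and zero magnitude: 370 rad/s, 5290 rad/s.
The lowest is 370 rad/s.

370 rad/s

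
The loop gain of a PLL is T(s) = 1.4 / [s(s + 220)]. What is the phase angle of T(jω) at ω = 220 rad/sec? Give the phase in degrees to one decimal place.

∠(j220 + 220) = arctan(220/220) = 45.00°
∠(j220) = 90.00°
∠T(j220) = − (45.00° + 90.00°) = -135.00°

-135.0°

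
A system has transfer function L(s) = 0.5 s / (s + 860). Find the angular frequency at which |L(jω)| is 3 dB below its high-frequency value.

For a single-pole high-pass, the −3 dB point is at the pole: ω = 860 rad/s.

860 rad/s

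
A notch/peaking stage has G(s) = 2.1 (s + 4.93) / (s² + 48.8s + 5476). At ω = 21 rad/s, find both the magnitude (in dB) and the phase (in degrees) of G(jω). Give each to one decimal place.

|j21 + 4.93| = √(21² + 4.93²) = 21.57
|(j21)² + 48.8(j21) + 5476| = |5035 + j1024.8| = 5138
|G(j21)| = 2.1 × 21.57 / 5138 = 0.0088161
20 log₁₀(0.0088161) = -41.09 dB
∠(j21 + 4.93) = arctan(21/4.93) = 76.79°
∠[(j21)² + 48.8(j21) + 5476] = ∠[5035 + j1024.8] = 11.50°
∠G(j21) = 76.79° − 11.50° = 65.28°

|G| = -41.1 dB, ∠G = 65.3 deg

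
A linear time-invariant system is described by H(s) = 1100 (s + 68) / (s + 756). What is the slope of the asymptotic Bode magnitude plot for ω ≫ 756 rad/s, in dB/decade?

With 1 zero and 1 pole, the high-frequency asymptotic slope is 20 × (1 − 1) = 0 dB/decade.

0 dB/decade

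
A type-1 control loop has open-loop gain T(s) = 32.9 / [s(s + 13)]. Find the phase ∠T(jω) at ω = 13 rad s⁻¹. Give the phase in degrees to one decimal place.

∠(j13 + 13) = arctan(13/13) = 45.00°
∠(j13) = 90.00°
∠T(j13) = − (45.00° + 90.00°) = -135.00°

-135.0°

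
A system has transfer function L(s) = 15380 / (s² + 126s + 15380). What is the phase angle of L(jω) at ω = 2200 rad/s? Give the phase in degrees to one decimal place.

∠[(j2200)² + 126(j2200) + 15380] = ∠[-4.8246e+06 + j2.772e+05] = 176.71°
∠L(j2200) = −176.71° = -176.71°

-176.7°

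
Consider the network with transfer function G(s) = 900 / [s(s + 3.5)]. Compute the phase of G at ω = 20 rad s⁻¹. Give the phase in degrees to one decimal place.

-170.1°

∠(j20 + 3.5) = arctan(20/3.5) = 80.07°
∠(j20) = 90.00°
∠G(j20) = − (80.07° + 90.00°) = -170.07°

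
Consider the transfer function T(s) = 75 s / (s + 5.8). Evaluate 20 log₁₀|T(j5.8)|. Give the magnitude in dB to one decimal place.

|j5.8| = 5.8
|j5.8 + 5.8| = √(5.8² + 5.8²) = 8.202
|T(j5.8)| = 75 × 5.8 / 8.202 = 53.033
20 log₁₀(53.033) = 34.49 dB

34.5 dB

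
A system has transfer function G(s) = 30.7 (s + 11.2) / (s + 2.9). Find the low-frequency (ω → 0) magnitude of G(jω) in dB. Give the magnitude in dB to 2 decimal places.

G(0) = 30.7 × 11.2 / 2.9 = 118.57
20 log₁₀(118.57) = 41.479 dB

41.48 dB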